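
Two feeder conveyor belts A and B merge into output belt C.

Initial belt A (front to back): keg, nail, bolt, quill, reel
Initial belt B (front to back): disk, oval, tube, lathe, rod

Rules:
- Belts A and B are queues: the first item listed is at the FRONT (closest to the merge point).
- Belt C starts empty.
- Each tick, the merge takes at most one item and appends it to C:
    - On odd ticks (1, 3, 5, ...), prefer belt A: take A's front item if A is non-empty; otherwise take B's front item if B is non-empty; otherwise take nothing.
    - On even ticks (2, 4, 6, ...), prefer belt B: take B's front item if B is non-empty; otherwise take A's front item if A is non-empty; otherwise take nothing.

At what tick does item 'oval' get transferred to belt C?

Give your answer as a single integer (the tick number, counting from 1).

Answer: 4

Derivation:
Tick 1: prefer A, take keg from A; A=[nail,bolt,quill,reel] B=[disk,oval,tube,lathe,rod] C=[keg]
Tick 2: prefer B, take disk from B; A=[nail,bolt,quill,reel] B=[oval,tube,lathe,rod] C=[keg,disk]
Tick 3: prefer A, take nail from A; A=[bolt,quill,reel] B=[oval,tube,lathe,rod] C=[keg,disk,nail]
Tick 4: prefer B, take oval from B; A=[bolt,quill,reel] B=[tube,lathe,rod] C=[keg,disk,nail,oval]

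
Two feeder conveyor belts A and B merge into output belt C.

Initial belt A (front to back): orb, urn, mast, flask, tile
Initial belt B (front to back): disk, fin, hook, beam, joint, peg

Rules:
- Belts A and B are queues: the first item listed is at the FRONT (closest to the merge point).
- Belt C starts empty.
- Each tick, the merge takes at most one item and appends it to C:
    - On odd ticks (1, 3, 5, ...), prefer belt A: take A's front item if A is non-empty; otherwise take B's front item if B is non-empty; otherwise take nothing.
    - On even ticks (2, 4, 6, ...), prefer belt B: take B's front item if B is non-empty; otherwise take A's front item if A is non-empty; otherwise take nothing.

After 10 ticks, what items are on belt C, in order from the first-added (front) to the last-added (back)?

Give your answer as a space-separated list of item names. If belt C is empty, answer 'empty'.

Tick 1: prefer A, take orb from A; A=[urn,mast,flask,tile] B=[disk,fin,hook,beam,joint,peg] C=[orb]
Tick 2: prefer B, take disk from B; A=[urn,mast,flask,tile] B=[fin,hook,beam,joint,peg] C=[orb,disk]
Tick 3: prefer A, take urn from A; A=[mast,flask,tile] B=[fin,hook,beam,joint,peg] C=[orb,disk,urn]
Tick 4: prefer B, take fin from B; A=[mast,flask,tile] B=[hook,beam,joint,peg] C=[orb,disk,urn,fin]
Tick 5: prefer A, take mast from A; A=[flask,tile] B=[hook,beam,joint,peg] C=[orb,disk,urn,fin,mast]
Tick 6: prefer B, take hook from B; A=[flask,tile] B=[beam,joint,peg] C=[orb,disk,urn,fin,mast,hook]
Tick 7: prefer A, take flask from A; A=[tile] B=[beam,joint,peg] C=[orb,disk,urn,fin,mast,hook,flask]
Tick 8: prefer B, take beam from B; A=[tile] B=[joint,peg] C=[orb,disk,urn,fin,mast,hook,flask,beam]
Tick 9: prefer A, take tile from A; A=[-] B=[joint,peg] C=[orb,disk,urn,fin,mast,hook,flask,beam,tile]
Tick 10: prefer B, take joint from B; A=[-] B=[peg] C=[orb,disk,urn,fin,mast,hook,flask,beam,tile,joint]

Answer: orb disk urn fin mast hook flask beam tile joint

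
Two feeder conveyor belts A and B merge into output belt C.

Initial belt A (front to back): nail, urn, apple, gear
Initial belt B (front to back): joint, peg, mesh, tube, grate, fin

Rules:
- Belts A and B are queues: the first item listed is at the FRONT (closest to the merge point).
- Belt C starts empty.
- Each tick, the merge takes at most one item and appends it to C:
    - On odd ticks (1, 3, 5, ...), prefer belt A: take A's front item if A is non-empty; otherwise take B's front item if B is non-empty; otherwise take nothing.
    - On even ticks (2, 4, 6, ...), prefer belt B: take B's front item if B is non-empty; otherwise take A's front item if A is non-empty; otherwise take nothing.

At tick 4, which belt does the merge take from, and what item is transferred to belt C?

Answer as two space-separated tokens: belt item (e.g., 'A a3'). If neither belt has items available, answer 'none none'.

Tick 1: prefer A, take nail from A; A=[urn,apple,gear] B=[joint,peg,mesh,tube,grate,fin] C=[nail]
Tick 2: prefer B, take joint from B; A=[urn,apple,gear] B=[peg,mesh,tube,grate,fin] C=[nail,joint]
Tick 3: prefer A, take urn from A; A=[apple,gear] B=[peg,mesh,tube,grate,fin] C=[nail,joint,urn]
Tick 4: prefer B, take peg from B; A=[apple,gear] B=[mesh,tube,grate,fin] C=[nail,joint,urn,peg]

Answer: B peg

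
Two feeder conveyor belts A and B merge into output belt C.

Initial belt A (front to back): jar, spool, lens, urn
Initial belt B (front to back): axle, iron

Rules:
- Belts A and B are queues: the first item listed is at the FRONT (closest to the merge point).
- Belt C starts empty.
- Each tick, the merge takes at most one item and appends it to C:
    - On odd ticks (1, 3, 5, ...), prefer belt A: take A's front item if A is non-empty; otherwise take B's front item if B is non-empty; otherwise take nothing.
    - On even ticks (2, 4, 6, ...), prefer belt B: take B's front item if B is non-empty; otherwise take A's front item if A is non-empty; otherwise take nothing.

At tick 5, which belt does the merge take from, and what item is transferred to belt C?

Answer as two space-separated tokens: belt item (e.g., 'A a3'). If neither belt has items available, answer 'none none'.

Tick 1: prefer A, take jar from A; A=[spool,lens,urn] B=[axle,iron] C=[jar]
Tick 2: prefer B, take axle from B; A=[spool,lens,urn] B=[iron] C=[jar,axle]
Tick 3: prefer A, take spool from A; A=[lens,urn] B=[iron] C=[jar,axle,spool]
Tick 4: prefer B, take iron from B; A=[lens,urn] B=[-] C=[jar,axle,spool,iron]
Tick 5: prefer A, take lens from A; A=[urn] B=[-] C=[jar,axle,spool,iron,lens]

Answer: A lens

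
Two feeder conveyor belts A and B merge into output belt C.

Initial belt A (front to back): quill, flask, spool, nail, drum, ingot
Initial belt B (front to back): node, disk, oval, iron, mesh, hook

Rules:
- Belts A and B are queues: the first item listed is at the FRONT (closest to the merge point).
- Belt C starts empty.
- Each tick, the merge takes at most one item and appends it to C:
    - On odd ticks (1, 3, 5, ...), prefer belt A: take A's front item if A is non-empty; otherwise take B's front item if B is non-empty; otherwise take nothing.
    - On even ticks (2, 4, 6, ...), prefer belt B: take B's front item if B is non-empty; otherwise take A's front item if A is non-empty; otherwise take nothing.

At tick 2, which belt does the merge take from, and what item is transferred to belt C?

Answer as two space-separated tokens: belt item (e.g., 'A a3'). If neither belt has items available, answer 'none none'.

Answer: B node

Derivation:
Tick 1: prefer A, take quill from A; A=[flask,spool,nail,drum,ingot] B=[node,disk,oval,iron,mesh,hook] C=[quill]
Tick 2: prefer B, take node from B; A=[flask,spool,nail,drum,ingot] B=[disk,oval,iron,mesh,hook] C=[quill,node]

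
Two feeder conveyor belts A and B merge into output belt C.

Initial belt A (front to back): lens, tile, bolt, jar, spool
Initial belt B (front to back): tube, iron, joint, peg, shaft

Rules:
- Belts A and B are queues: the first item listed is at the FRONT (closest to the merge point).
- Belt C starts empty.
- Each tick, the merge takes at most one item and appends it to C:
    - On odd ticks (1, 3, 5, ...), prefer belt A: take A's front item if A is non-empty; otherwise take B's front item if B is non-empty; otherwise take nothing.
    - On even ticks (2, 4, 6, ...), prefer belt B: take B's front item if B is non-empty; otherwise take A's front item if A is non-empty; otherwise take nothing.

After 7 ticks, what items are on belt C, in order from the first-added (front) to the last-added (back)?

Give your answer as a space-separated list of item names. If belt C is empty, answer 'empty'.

Answer: lens tube tile iron bolt joint jar

Derivation:
Tick 1: prefer A, take lens from A; A=[tile,bolt,jar,spool] B=[tube,iron,joint,peg,shaft] C=[lens]
Tick 2: prefer B, take tube from B; A=[tile,bolt,jar,spool] B=[iron,joint,peg,shaft] C=[lens,tube]
Tick 3: prefer A, take tile from A; A=[bolt,jar,spool] B=[iron,joint,peg,shaft] C=[lens,tube,tile]
Tick 4: prefer B, take iron from B; A=[bolt,jar,spool] B=[joint,peg,shaft] C=[lens,tube,tile,iron]
Tick 5: prefer A, take bolt from A; A=[jar,spool] B=[joint,peg,shaft] C=[lens,tube,tile,iron,bolt]
Tick 6: prefer B, take joint from B; A=[jar,spool] B=[peg,shaft] C=[lens,tube,tile,iron,bolt,joint]
Tick 7: prefer A, take jar from A; A=[spool] B=[peg,shaft] C=[lens,tube,tile,iron,bolt,joint,jar]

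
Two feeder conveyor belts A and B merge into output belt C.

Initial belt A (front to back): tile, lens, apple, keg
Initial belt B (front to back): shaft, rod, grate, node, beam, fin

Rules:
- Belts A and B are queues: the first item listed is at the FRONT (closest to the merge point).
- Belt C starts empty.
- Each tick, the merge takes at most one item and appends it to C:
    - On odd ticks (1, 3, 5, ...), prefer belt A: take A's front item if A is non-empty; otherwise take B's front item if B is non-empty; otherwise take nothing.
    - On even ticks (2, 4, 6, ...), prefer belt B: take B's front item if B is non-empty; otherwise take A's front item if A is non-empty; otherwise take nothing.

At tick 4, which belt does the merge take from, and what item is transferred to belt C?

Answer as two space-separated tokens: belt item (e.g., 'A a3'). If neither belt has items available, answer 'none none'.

Answer: B rod

Derivation:
Tick 1: prefer A, take tile from A; A=[lens,apple,keg] B=[shaft,rod,grate,node,beam,fin] C=[tile]
Tick 2: prefer B, take shaft from B; A=[lens,apple,keg] B=[rod,grate,node,beam,fin] C=[tile,shaft]
Tick 3: prefer A, take lens from A; A=[apple,keg] B=[rod,grate,node,beam,fin] C=[tile,shaft,lens]
Tick 4: prefer B, take rod from B; A=[apple,keg] B=[grate,node,beam,fin] C=[tile,shaft,lens,rod]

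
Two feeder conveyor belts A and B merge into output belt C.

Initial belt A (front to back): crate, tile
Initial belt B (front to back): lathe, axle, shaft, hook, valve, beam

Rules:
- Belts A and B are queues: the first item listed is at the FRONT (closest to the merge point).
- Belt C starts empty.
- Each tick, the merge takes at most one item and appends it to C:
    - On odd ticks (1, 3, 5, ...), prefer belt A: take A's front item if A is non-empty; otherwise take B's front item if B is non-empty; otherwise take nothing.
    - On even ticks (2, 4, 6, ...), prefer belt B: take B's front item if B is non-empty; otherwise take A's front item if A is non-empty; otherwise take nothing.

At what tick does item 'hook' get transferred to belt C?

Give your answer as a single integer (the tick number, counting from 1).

Answer: 6

Derivation:
Tick 1: prefer A, take crate from A; A=[tile] B=[lathe,axle,shaft,hook,valve,beam] C=[crate]
Tick 2: prefer B, take lathe from B; A=[tile] B=[axle,shaft,hook,valve,beam] C=[crate,lathe]
Tick 3: prefer A, take tile from A; A=[-] B=[axle,shaft,hook,valve,beam] C=[crate,lathe,tile]
Tick 4: prefer B, take axle from B; A=[-] B=[shaft,hook,valve,beam] C=[crate,lathe,tile,axle]
Tick 5: prefer A, take shaft from B; A=[-] B=[hook,valve,beam] C=[crate,lathe,tile,axle,shaft]
Tick 6: prefer B, take hook from B; A=[-] B=[valve,beam] C=[crate,lathe,tile,axle,shaft,hook]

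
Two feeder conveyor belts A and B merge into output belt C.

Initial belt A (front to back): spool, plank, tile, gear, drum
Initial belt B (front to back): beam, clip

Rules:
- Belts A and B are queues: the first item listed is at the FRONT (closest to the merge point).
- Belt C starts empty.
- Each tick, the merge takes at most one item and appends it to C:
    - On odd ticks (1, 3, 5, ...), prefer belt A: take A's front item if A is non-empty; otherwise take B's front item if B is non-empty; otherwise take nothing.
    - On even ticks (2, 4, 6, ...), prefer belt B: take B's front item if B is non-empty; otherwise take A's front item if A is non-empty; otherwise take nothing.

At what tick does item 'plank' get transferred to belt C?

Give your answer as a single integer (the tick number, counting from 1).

Tick 1: prefer A, take spool from A; A=[plank,tile,gear,drum] B=[beam,clip] C=[spool]
Tick 2: prefer B, take beam from B; A=[plank,tile,gear,drum] B=[clip] C=[spool,beam]
Tick 3: prefer A, take plank from A; A=[tile,gear,drum] B=[clip] C=[spool,beam,plank]

Answer: 3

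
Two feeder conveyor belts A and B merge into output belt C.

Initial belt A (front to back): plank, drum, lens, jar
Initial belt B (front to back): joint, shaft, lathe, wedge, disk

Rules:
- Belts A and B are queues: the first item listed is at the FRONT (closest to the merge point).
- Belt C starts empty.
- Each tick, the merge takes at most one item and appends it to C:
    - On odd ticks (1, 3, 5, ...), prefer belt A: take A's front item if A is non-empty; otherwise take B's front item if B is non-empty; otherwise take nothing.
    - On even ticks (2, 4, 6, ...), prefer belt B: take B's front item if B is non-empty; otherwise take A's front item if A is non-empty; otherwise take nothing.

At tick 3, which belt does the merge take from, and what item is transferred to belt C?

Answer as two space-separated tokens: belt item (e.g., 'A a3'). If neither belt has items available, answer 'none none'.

Tick 1: prefer A, take plank from A; A=[drum,lens,jar] B=[joint,shaft,lathe,wedge,disk] C=[plank]
Tick 2: prefer B, take joint from B; A=[drum,lens,jar] B=[shaft,lathe,wedge,disk] C=[plank,joint]
Tick 3: prefer A, take drum from A; A=[lens,jar] B=[shaft,lathe,wedge,disk] C=[plank,joint,drum]

Answer: A drum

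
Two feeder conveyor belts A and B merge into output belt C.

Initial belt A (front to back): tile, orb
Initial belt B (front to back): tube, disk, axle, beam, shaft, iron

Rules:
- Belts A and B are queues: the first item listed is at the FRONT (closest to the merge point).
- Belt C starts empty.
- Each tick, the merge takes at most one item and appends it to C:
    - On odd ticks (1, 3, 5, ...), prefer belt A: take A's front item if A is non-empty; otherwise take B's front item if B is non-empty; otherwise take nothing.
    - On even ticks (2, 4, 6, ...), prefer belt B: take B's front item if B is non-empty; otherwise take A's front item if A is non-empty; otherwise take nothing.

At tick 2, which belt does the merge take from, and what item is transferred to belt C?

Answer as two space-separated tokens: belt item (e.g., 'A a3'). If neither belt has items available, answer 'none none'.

Answer: B tube

Derivation:
Tick 1: prefer A, take tile from A; A=[orb] B=[tube,disk,axle,beam,shaft,iron] C=[tile]
Tick 2: prefer B, take tube from B; A=[orb] B=[disk,axle,beam,shaft,iron] C=[tile,tube]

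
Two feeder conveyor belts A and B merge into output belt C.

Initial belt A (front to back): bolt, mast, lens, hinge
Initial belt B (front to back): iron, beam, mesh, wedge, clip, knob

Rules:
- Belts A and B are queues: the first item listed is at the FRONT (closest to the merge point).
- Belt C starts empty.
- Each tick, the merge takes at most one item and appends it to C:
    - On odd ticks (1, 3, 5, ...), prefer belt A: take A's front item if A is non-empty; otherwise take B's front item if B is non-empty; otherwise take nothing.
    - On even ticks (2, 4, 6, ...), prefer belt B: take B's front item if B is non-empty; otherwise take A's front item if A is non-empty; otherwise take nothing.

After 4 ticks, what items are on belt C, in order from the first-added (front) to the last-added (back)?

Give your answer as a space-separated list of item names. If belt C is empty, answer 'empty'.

Answer: bolt iron mast beam

Derivation:
Tick 1: prefer A, take bolt from A; A=[mast,lens,hinge] B=[iron,beam,mesh,wedge,clip,knob] C=[bolt]
Tick 2: prefer B, take iron from B; A=[mast,lens,hinge] B=[beam,mesh,wedge,clip,knob] C=[bolt,iron]
Tick 3: prefer A, take mast from A; A=[lens,hinge] B=[beam,mesh,wedge,clip,knob] C=[bolt,iron,mast]
Tick 4: prefer B, take beam from B; A=[lens,hinge] B=[mesh,wedge,clip,knob] C=[bolt,iron,mast,beam]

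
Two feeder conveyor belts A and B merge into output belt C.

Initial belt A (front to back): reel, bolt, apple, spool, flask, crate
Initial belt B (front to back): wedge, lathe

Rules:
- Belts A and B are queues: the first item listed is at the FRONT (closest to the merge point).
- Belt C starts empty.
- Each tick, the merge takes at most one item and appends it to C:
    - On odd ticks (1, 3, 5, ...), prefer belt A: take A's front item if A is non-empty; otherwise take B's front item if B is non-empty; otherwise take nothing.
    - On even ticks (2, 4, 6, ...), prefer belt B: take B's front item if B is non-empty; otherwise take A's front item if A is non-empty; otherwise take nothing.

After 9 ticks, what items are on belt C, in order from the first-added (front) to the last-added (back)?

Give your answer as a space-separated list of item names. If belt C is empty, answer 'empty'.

Tick 1: prefer A, take reel from A; A=[bolt,apple,spool,flask,crate] B=[wedge,lathe] C=[reel]
Tick 2: prefer B, take wedge from B; A=[bolt,apple,spool,flask,crate] B=[lathe] C=[reel,wedge]
Tick 3: prefer A, take bolt from A; A=[apple,spool,flask,crate] B=[lathe] C=[reel,wedge,bolt]
Tick 4: prefer B, take lathe from B; A=[apple,spool,flask,crate] B=[-] C=[reel,wedge,bolt,lathe]
Tick 5: prefer A, take apple from A; A=[spool,flask,crate] B=[-] C=[reel,wedge,bolt,lathe,apple]
Tick 6: prefer B, take spool from A; A=[flask,crate] B=[-] C=[reel,wedge,bolt,lathe,apple,spool]
Tick 7: prefer A, take flask from A; A=[crate] B=[-] C=[reel,wedge,bolt,lathe,apple,spool,flask]
Tick 8: prefer B, take crate from A; A=[-] B=[-] C=[reel,wedge,bolt,lathe,apple,spool,flask,crate]
Tick 9: prefer A, both empty, nothing taken; A=[-] B=[-] C=[reel,wedge,bolt,lathe,apple,spool,flask,crate]

Answer: reel wedge bolt lathe apple spool flask crate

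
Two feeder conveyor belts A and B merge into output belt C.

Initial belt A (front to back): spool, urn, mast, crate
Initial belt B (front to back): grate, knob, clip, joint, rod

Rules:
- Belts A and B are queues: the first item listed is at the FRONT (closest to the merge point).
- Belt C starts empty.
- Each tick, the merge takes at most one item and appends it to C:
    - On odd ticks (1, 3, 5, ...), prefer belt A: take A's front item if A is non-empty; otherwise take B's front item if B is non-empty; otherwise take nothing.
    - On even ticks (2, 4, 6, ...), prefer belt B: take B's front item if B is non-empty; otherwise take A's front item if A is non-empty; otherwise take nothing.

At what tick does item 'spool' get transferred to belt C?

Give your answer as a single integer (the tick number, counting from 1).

Tick 1: prefer A, take spool from A; A=[urn,mast,crate] B=[grate,knob,clip,joint,rod] C=[spool]

Answer: 1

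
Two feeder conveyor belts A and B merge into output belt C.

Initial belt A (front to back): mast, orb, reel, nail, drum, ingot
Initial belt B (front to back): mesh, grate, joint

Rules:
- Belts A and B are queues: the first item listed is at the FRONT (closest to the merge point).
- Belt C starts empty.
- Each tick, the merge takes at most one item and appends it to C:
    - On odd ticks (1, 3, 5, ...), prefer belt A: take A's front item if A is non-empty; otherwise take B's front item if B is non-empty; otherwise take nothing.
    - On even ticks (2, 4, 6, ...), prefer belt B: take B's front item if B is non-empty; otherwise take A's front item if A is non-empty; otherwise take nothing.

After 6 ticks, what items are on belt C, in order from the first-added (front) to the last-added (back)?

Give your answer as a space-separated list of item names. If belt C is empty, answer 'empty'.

Tick 1: prefer A, take mast from A; A=[orb,reel,nail,drum,ingot] B=[mesh,grate,joint] C=[mast]
Tick 2: prefer B, take mesh from B; A=[orb,reel,nail,drum,ingot] B=[grate,joint] C=[mast,mesh]
Tick 3: prefer A, take orb from A; A=[reel,nail,drum,ingot] B=[grate,joint] C=[mast,mesh,orb]
Tick 4: prefer B, take grate from B; A=[reel,nail,drum,ingot] B=[joint] C=[mast,mesh,orb,grate]
Tick 5: prefer A, take reel from A; A=[nail,drum,ingot] B=[joint] C=[mast,mesh,orb,grate,reel]
Tick 6: prefer B, take joint from B; A=[nail,drum,ingot] B=[-] C=[mast,mesh,orb,grate,reel,joint]

Answer: mast mesh orb grate reel joint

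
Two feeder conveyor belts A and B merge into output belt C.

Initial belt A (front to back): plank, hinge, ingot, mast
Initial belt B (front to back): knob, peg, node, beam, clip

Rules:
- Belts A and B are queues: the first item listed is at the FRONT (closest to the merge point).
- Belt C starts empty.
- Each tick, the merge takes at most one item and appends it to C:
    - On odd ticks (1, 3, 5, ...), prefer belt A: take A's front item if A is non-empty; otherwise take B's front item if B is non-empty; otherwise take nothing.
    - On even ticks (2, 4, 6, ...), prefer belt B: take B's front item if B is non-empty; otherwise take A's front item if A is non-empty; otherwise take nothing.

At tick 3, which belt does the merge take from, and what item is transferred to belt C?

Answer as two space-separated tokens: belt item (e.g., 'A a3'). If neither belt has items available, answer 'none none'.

Answer: A hinge

Derivation:
Tick 1: prefer A, take plank from A; A=[hinge,ingot,mast] B=[knob,peg,node,beam,clip] C=[plank]
Tick 2: prefer B, take knob from B; A=[hinge,ingot,mast] B=[peg,node,beam,clip] C=[plank,knob]
Tick 3: prefer A, take hinge from A; A=[ingot,mast] B=[peg,node,beam,clip] C=[plank,knob,hinge]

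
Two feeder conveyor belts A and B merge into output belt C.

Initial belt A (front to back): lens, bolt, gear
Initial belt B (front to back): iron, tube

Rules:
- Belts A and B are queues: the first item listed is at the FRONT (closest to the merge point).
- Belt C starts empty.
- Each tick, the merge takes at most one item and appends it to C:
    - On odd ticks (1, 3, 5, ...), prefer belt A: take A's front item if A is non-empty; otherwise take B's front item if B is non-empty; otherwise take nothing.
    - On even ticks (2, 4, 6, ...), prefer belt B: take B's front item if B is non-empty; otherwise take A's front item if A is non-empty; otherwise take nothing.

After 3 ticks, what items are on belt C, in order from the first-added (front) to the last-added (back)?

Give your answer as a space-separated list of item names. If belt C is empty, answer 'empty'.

Tick 1: prefer A, take lens from A; A=[bolt,gear] B=[iron,tube] C=[lens]
Tick 2: prefer B, take iron from B; A=[bolt,gear] B=[tube] C=[lens,iron]
Tick 3: prefer A, take bolt from A; A=[gear] B=[tube] C=[lens,iron,bolt]

Answer: lens iron bolt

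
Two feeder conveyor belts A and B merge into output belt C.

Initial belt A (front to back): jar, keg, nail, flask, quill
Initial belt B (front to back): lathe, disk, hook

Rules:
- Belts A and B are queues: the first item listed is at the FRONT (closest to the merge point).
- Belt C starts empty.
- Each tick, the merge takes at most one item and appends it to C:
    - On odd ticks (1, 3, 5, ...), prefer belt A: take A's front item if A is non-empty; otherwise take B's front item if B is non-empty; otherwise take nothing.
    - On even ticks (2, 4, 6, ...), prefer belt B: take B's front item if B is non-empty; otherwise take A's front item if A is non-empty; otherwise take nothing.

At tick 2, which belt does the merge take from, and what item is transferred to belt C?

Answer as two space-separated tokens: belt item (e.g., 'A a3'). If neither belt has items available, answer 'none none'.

Tick 1: prefer A, take jar from A; A=[keg,nail,flask,quill] B=[lathe,disk,hook] C=[jar]
Tick 2: prefer B, take lathe from B; A=[keg,nail,flask,quill] B=[disk,hook] C=[jar,lathe]

Answer: B lathe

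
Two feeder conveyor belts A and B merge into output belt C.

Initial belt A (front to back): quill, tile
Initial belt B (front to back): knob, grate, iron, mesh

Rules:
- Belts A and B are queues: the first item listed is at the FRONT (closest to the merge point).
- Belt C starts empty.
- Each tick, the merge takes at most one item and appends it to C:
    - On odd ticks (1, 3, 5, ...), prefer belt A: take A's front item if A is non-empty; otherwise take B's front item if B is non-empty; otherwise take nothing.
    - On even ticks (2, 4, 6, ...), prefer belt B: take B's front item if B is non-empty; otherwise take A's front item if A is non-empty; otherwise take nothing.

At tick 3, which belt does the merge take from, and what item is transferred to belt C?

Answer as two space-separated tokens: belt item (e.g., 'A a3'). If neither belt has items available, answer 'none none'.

Answer: A tile

Derivation:
Tick 1: prefer A, take quill from A; A=[tile] B=[knob,grate,iron,mesh] C=[quill]
Tick 2: prefer B, take knob from B; A=[tile] B=[grate,iron,mesh] C=[quill,knob]
Tick 3: prefer A, take tile from A; A=[-] B=[grate,iron,mesh] C=[quill,knob,tile]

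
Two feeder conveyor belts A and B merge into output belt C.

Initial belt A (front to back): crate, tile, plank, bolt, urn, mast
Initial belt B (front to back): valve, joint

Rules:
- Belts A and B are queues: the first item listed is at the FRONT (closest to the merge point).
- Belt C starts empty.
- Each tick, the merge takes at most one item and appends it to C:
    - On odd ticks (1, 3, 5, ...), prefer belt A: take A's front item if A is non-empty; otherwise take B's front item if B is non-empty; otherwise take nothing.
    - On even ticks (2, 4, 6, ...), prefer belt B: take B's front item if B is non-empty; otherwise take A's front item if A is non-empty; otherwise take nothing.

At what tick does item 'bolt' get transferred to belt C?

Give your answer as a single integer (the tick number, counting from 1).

Tick 1: prefer A, take crate from A; A=[tile,plank,bolt,urn,mast] B=[valve,joint] C=[crate]
Tick 2: prefer B, take valve from B; A=[tile,plank,bolt,urn,mast] B=[joint] C=[crate,valve]
Tick 3: prefer A, take tile from A; A=[plank,bolt,urn,mast] B=[joint] C=[crate,valve,tile]
Tick 4: prefer B, take joint from B; A=[plank,bolt,urn,mast] B=[-] C=[crate,valve,tile,joint]
Tick 5: prefer A, take plank from A; A=[bolt,urn,mast] B=[-] C=[crate,valve,tile,joint,plank]
Tick 6: prefer B, take bolt from A; A=[urn,mast] B=[-] C=[crate,valve,tile,joint,plank,bolt]

Answer: 6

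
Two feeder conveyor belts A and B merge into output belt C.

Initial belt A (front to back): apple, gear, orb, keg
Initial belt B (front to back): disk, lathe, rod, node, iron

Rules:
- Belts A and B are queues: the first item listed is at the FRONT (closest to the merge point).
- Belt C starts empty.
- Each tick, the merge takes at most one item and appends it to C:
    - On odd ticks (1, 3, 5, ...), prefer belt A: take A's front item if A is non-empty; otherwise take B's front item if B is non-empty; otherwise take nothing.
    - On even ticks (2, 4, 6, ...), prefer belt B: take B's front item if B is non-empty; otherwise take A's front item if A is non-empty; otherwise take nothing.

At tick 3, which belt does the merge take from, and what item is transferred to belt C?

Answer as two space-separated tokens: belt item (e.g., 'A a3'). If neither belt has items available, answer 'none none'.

Answer: A gear

Derivation:
Tick 1: prefer A, take apple from A; A=[gear,orb,keg] B=[disk,lathe,rod,node,iron] C=[apple]
Tick 2: prefer B, take disk from B; A=[gear,orb,keg] B=[lathe,rod,node,iron] C=[apple,disk]
Tick 3: prefer A, take gear from A; A=[orb,keg] B=[lathe,rod,node,iron] C=[apple,disk,gear]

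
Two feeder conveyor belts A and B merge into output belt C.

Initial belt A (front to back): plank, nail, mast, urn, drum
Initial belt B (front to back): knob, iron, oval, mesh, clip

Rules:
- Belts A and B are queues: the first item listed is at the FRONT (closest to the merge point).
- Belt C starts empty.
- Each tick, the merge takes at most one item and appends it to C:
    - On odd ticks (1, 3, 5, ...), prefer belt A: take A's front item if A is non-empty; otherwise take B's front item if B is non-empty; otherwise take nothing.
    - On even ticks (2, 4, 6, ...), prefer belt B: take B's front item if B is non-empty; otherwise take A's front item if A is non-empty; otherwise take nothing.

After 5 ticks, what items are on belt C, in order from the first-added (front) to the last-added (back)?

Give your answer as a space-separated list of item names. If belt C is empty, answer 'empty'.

Tick 1: prefer A, take plank from A; A=[nail,mast,urn,drum] B=[knob,iron,oval,mesh,clip] C=[plank]
Tick 2: prefer B, take knob from B; A=[nail,mast,urn,drum] B=[iron,oval,mesh,clip] C=[plank,knob]
Tick 3: prefer A, take nail from A; A=[mast,urn,drum] B=[iron,oval,mesh,clip] C=[plank,knob,nail]
Tick 4: prefer B, take iron from B; A=[mast,urn,drum] B=[oval,mesh,clip] C=[plank,knob,nail,iron]
Tick 5: prefer A, take mast from A; A=[urn,drum] B=[oval,mesh,clip] C=[plank,knob,nail,iron,mast]

Answer: plank knob nail iron mast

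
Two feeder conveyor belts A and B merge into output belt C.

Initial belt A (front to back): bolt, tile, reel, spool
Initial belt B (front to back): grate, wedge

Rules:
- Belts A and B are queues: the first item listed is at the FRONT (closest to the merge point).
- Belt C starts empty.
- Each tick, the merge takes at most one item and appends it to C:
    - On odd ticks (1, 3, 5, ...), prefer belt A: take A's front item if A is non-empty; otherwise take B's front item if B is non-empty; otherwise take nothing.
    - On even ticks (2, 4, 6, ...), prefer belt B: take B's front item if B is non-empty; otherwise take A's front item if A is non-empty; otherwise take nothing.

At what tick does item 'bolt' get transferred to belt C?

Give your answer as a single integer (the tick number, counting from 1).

Tick 1: prefer A, take bolt from A; A=[tile,reel,spool] B=[grate,wedge] C=[bolt]

Answer: 1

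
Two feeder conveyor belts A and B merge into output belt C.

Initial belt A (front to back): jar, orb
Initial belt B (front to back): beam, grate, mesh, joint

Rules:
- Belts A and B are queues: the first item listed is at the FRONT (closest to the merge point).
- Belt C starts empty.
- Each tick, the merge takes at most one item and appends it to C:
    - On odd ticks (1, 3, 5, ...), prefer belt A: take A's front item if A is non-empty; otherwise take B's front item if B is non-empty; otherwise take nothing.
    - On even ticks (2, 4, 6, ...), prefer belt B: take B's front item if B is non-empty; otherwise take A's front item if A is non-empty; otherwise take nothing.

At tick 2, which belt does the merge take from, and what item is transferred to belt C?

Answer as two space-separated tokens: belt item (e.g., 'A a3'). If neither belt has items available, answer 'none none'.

Answer: B beam

Derivation:
Tick 1: prefer A, take jar from A; A=[orb] B=[beam,grate,mesh,joint] C=[jar]
Tick 2: prefer B, take beam from B; A=[orb] B=[grate,mesh,joint] C=[jar,beam]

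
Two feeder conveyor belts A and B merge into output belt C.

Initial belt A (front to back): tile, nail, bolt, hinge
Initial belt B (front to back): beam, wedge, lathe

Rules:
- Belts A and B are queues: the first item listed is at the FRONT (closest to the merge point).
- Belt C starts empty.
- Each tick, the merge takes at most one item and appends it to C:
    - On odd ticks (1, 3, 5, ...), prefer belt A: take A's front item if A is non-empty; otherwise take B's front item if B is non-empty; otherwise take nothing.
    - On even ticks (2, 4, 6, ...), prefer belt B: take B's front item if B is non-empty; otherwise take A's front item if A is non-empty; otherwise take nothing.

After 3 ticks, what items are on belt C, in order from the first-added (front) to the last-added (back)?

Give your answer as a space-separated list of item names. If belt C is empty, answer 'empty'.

Tick 1: prefer A, take tile from A; A=[nail,bolt,hinge] B=[beam,wedge,lathe] C=[tile]
Tick 2: prefer B, take beam from B; A=[nail,bolt,hinge] B=[wedge,lathe] C=[tile,beam]
Tick 3: prefer A, take nail from A; A=[bolt,hinge] B=[wedge,lathe] C=[tile,beam,nail]

Answer: tile beam nail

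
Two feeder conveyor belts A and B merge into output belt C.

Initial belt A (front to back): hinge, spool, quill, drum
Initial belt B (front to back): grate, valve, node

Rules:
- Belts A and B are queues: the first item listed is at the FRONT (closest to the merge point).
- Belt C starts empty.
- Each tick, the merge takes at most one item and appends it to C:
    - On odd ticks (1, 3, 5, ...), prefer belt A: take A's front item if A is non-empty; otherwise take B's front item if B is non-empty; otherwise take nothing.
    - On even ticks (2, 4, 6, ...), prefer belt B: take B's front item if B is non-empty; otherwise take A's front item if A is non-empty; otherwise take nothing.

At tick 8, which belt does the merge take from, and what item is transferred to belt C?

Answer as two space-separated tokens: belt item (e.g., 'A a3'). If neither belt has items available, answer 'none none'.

Answer: none none

Derivation:
Tick 1: prefer A, take hinge from A; A=[spool,quill,drum] B=[grate,valve,node] C=[hinge]
Tick 2: prefer B, take grate from B; A=[spool,quill,drum] B=[valve,node] C=[hinge,grate]
Tick 3: prefer A, take spool from A; A=[quill,drum] B=[valve,node] C=[hinge,grate,spool]
Tick 4: prefer B, take valve from B; A=[quill,drum] B=[node] C=[hinge,grate,spool,valve]
Tick 5: prefer A, take quill from A; A=[drum] B=[node] C=[hinge,grate,spool,valve,quill]
Tick 6: prefer B, take node from B; A=[drum] B=[-] C=[hinge,grate,spool,valve,quill,node]
Tick 7: prefer A, take drum from A; A=[-] B=[-] C=[hinge,grate,spool,valve,quill,node,drum]
Tick 8: prefer B, both empty, nothing taken; A=[-] B=[-] C=[hinge,grate,spool,valve,quill,node,drum]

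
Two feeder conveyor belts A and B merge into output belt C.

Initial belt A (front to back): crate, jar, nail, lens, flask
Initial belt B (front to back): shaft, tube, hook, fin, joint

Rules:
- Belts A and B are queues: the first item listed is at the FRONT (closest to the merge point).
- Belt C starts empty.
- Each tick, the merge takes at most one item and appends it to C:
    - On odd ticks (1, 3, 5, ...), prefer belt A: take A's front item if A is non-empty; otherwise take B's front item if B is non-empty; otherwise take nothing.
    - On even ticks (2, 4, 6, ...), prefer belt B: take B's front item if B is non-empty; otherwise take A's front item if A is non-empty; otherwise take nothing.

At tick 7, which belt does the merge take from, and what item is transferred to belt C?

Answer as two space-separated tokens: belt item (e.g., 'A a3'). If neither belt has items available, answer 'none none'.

Answer: A lens

Derivation:
Tick 1: prefer A, take crate from A; A=[jar,nail,lens,flask] B=[shaft,tube,hook,fin,joint] C=[crate]
Tick 2: prefer B, take shaft from B; A=[jar,nail,lens,flask] B=[tube,hook,fin,joint] C=[crate,shaft]
Tick 3: prefer A, take jar from A; A=[nail,lens,flask] B=[tube,hook,fin,joint] C=[crate,shaft,jar]
Tick 4: prefer B, take tube from B; A=[nail,lens,flask] B=[hook,fin,joint] C=[crate,shaft,jar,tube]
Tick 5: prefer A, take nail from A; A=[lens,flask] B=[hook,fin,joint] C=[crate,shaft,jar,tube,nail]
Tick 6: prefer B, take hook from B; A=[lens,flask] B=[fin,joint] C=[crate,shaft,jar,tube,nail,hook]
Tick 7: prefer A, take lens from A; A=[flask] B=[fin,joint] C=[crate,shaft,jar,tube,nail,hook,lens]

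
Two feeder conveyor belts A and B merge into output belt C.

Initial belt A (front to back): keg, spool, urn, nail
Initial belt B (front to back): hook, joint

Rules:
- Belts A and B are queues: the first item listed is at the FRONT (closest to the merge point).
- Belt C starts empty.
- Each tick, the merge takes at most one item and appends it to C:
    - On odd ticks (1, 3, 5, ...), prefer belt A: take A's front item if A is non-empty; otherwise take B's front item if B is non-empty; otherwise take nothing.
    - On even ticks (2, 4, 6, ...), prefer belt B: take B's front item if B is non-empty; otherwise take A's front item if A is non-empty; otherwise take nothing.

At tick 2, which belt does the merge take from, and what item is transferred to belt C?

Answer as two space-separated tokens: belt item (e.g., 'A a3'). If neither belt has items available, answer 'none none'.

Tick 1: prefer A, take keg from A; A=[spool,urn,nail] B=[hook,joint] C=[keg]
Tick 2: prefer B, take hook from B; A=[spool,urn,nail] B=[joint] C=[keg,hook]

Answer: B hook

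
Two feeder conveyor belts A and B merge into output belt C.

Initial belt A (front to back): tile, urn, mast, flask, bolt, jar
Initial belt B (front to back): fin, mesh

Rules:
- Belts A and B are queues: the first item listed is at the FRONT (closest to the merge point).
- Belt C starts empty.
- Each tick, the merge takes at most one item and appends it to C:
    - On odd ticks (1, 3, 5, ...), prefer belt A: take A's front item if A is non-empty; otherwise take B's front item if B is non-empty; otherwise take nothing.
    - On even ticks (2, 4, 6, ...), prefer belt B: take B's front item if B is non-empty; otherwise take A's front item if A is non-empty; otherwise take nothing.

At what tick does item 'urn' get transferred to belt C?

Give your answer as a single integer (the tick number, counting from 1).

Tick 1: prefer A, take tile from A; A=[urn,mast,flask,bolt,jar] B=[fin,mesh] C=[tile]
Tick 2: prefer B, take fin from B; A=[urn,mast,flask,bolt,jar] B=[mesh] C=[tile,fin]
Tick 3: prefer A, take urn from A; A=[mast,flask,bolt,jar] B=[mesh] C=[tile,fin,urn]

Answer: 3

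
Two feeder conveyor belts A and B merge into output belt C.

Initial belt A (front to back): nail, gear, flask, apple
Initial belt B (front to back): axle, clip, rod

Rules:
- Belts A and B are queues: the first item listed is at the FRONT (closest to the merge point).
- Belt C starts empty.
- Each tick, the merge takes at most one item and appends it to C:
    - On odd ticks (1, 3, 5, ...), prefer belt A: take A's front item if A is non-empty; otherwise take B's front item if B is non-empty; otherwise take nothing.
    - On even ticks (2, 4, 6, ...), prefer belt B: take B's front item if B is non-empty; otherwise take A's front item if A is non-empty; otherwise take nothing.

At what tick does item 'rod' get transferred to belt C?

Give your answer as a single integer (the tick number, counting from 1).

Answer: 6

Derivation:
Tick 1: prefer A, take nail from A; A=[gear,flask,apple] B=[axle,clip,rod] C=[nail]
Tick 2: prefer B, take axle from B; A=[gear,flask,apple] B=[clip,rod] C=[nail,axle]
Tick 3: prefer A, take gear from A; A=[flask,apple] B=[clip,rod] C=[nail,axle,gear]
Tick 4: prefer B, take clip from B; A=[flask,apple] B=[rod] C=[nail,axle,gear,clip]
Tick 5: prefer A, take flask from A; A=[apple] B=[rod] C=[nail,axle,gear,clip,flask]
Tick 6: prefer B, take rod from B; A=[apple] B=[-] C=[nail,axle,gear,clip,flask,rod]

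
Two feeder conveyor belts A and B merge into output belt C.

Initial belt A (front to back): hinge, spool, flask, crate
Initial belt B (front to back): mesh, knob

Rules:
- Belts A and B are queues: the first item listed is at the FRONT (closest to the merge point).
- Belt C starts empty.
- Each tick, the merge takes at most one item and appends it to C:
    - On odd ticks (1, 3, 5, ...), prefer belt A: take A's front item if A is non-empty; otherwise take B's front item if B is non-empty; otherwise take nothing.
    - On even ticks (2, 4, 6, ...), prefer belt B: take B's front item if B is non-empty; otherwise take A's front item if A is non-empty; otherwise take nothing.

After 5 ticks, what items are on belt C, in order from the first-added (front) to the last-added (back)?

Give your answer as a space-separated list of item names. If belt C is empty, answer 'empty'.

Answer: hinge mesh spool knob flask

Derivation:
Tick 1: prefer A, take hinge from A; A=[spool,flask,crate] B=[mesh,knob] C=[hinge]
Tick 2: prefer B, take mesh from B; A=[spool,flask,crate] B=[knob] C=[hinge,mesh]
Tick 3: prefer A, take spool from A; A=[flask,crate] B=[knob] C=[hinge,mesh,spool]
Tick 4: prefer B, take knob from B; A=[flask,crate] B=[-] C=[hinge,mesh,spool,knob]
Tick 5: prefer A, take flask from A; A=[crate] B=[-] C=[hinge,mesh,spool,knob,flask]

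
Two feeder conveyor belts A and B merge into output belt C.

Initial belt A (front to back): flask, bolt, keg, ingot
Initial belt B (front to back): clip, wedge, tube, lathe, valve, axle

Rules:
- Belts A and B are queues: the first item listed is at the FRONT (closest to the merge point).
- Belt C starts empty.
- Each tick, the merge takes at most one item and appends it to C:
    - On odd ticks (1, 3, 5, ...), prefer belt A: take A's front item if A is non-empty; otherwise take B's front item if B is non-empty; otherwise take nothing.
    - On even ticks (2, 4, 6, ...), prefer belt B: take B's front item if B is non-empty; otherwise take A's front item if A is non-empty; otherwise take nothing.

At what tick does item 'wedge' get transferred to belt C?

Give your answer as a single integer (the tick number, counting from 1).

Tick 1: prefer A, take flask from A; A=[bolt,keg,ingot] B=[clip,wedge,tube,lathe,valve,axle] C=[flask]
Tick 2: prefer B, take clip from B; A=[bolt,keg,ingot] B=[wedge,tube,lathe,valve,axle] C=[flask,clip]
Tick 3: prefer A, take bolt from A; A=[keg,ingot] B=[wedge,tube,lathe,valve,axle] C=[flask,clip,bolt]
Tick 4: prefer B, take wedge from B; A=[keg,ingot] B=[tube,lathe,valve,axle] C=[flask,clip,bolt,wedge]

Answer: 4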